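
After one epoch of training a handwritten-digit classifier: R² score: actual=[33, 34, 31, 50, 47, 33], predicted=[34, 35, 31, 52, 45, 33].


ȳ = 38
SS_res = Σ(y-ŷ)² = 10
SS_tot = Σ(y-ȳ)² = 340
R² = 1 - SS_res/SS_tot = 1 - 0.0294 = 0.9706

0.9706


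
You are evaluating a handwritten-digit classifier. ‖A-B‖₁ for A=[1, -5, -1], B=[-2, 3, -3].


d = |1+ 2| + |-5-3| + |-1+ 3|
  = 3 + 8 + 2
  = 13

13


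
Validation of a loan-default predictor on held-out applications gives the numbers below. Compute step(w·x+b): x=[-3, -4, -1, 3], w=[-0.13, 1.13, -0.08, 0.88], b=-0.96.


z = (-3)·(-0.13) + (-4)·(1.13) + (-1)·(-0.08) + (3)·(0.88) - 0.96
  = -2.37
step(z) = 0 (z<0)

0


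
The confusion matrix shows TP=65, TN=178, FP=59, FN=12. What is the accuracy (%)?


Accuracy = (TP+TN)/(TP+TN+FP+FN)
= (65+178)/(314)
= 243/314 = 77.39%

77.39%


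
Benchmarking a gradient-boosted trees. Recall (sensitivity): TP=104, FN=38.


Recall = TP/(TP+FN)
= 104/(104+38)
= 104/142 = 73.24%

73.24%


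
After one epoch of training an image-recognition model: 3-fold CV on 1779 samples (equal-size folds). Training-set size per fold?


Fold size = 1779/3 = 593
Training per fold = 1779 - 593 = 1186

1186


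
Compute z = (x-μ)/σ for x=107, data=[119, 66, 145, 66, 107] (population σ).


μ = 100.6, σ = 30.8065
z = (107 - 100.6)/30.8065 = 0.2077

0.2077


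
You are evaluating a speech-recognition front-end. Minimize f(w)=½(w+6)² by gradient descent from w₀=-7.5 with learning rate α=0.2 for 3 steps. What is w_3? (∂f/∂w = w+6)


step 1: grad = -7.5+6 = -1.5; w = -7.5 - 0.2·(-1.5) = -7.2
step 2: grad = -7.2+6 = -1.2; w = -7.2 - 0.2·(-1.2) = -6.96
step 3: grad = -6.96+6 = -0.96; w = -6.96 - 0.2·(-0.96) = -6.768

-6.768


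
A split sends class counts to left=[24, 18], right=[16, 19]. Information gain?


Parent = [40, 37], H_parent = 0.9989
H_left = 0.9852 (n=42), H_right = 0.9947 (n=35)
H_children = (42/77)·0.9852 + (35/77)·0.9947 = 0.9895
IG = 0.9989 - 0.9895 = 0.0094

0.0094


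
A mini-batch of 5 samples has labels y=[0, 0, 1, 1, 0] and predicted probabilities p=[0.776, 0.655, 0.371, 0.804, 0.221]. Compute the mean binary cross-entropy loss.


L[0] = -ln(1-0.776) = -ln(0.224) = 1.4961
L[1] = -ln(1-0.655) = -ln(0.345) = 1.0642
L[2] = -ln(0.371) = 0.9916
L[3] = -ln(0.804) = 0.2182
L[4] = -ln(1-0.221) = -ln(0.779) = 0.2497
mean = (1.4961 + 1.0642 + 0.9916 + 0.2182 + 0.2497)/5 = 0.804

0.804


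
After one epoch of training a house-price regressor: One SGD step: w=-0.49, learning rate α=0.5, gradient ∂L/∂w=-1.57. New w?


w_new = w - α·∇
= -0.49 - 0.5·-1.57
= -0.49 + 0.785
= 0.295

0.295


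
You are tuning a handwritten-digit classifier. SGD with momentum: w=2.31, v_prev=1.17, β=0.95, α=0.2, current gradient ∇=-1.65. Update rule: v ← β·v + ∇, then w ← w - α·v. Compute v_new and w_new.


v_new = 0.95·1.17 - 1.65 = 1.1115 - 1.65 = -0.5385
w_new = 2.31 - 0.2·-0.5385 = 2.31 + 0.1077 = 2.4177

v_new=-0.5385, w_new=2.4177


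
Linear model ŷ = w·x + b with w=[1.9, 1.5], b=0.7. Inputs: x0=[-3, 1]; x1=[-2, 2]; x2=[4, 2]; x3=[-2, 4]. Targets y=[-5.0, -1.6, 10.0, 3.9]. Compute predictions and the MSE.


ŷ0 = (1.9)·(-3) + (1.5)·(1) + 0.7 = -3.5
ŷ1 = (1.9)·(-2) + (1.5)·(2) + 0.7 = -0.1
ŷ2 = (1.9)·(4) + (1.5)·(2) + 0.7 = 11.3
ŷ3 = (1.9)·(-2) + (1.5)·(4) + 0.7 = 2.9
errors² = [2.25, 2.25, 1.69, 1.0]
MSE = 7.1900/4 = 1.7975

1.7975


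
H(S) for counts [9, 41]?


Probabilities: [9/50, 41/50] ≈ [0.18, 0.82]
H = -((9/50)·log₂(9/50) + (41/50)·log₂(41/50))
  = 0.6801 bits

0.6801 bits


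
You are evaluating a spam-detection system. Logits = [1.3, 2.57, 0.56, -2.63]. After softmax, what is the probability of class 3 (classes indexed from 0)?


Exponentials: e^1.3=3.6693, e^2.57=13.0658, e^0.56=1.7507, e^-2.63=0.0721
Sum = 18.5579
Softmax = [0.1977, 0.7041, 0.0943, 0.0039]
p[3] = 0.0721/18.5579 = 0.0039

0.0039


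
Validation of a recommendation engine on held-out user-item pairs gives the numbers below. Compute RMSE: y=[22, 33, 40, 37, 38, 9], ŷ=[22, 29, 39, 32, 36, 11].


MSE = 50/6 = 8.3333
RMSE = √(50/6) = 2.8868

2.8868


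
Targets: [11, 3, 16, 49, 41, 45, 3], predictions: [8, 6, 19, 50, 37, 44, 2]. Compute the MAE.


Absolute errors: |11-8|=3, |3-6|=3, |16-19|=3, |49-50|=1, |41-37|=4, |45-44|=1, |3-2|=1
Sum = 16
MAE = 16/7 = 16/7

16/7


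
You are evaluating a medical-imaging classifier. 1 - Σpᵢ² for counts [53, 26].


Probabilities: [53/79, 26/79] ≈ [0.6709, 0.3291]
Σpᵢ² = (2809 + 676)/79² = 3485/6241
Gini = 1 - Σpᵢ² = 1 - 3485/6241 = 0.4416

0.4416


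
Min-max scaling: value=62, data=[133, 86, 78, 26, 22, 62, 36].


min=22, max=133
(62-22)/(133-22) = 40/111 = 0.3604

0.3604


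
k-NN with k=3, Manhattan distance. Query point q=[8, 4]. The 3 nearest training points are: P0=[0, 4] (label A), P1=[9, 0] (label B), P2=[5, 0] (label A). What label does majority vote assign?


d(q,P0) = 8  (label A)
d(q,P1) = 5  (label B)
d(q,P2) = 7  (label A)
Votes: A=2, B=1
Majority → A

A


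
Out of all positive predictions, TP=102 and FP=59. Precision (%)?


Precision = TP/(TP+FP)
= 102/(102+59)
= 102/161 = 63.35%

63.35%


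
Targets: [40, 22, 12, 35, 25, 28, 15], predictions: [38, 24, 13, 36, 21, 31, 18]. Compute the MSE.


Squared errors: (40-38)²=4, (22-24)²=4, (12-13)²=1, (35-36)²=1, (25-21)²=16, (28-31)²=9, (15-18)²=9
Sum = 44
MSE = 44/7 = 44/7

44/7


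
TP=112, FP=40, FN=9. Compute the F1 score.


Precision = 112/152 = 0.7368
Recall = 112/121 = 0.9256
F1 = 2·P·R/(P+R) = 2·TP/(2·TP+FP+FN) = 224/(224+40+9) = 224/273 = 0.8205

0.8205


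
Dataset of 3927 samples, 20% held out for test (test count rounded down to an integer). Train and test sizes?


Test = ⌊3927·20/100⌋ = 785
Train = 3927 - 785 = 3142

Train: 3142, Test: 785


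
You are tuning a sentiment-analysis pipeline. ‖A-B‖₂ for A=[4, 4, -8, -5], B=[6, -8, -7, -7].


d = √((4-6)² + (4+ 8)² + (-8+ 7)² + (-5+ 7)²)
  = √(4 + 144 + 1 + 4)
  = √153 = 12.3693

12.3693


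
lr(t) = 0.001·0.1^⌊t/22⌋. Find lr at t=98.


n_drops = ⌊98/22⌋ = 4
lr = 0.001·0.1^4 = 0.001·0.0001 = 0.0000001

0.0000001


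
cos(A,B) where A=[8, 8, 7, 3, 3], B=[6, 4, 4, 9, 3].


A·B = 8·6 + 8·4 + 7·4 + 3·9 + 3·3 = 144
‖A‖ = √195 = 13.9642, ‖B‖ = √158 = 12.5698
cos = 144/(√195·√158) = 144/√30810 = 0.8204

0.8204


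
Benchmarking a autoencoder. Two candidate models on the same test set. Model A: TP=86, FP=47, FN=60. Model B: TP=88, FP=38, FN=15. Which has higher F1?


Model A: P=86/133=0.6466, R=86/146=0.589, F1=2PR/(P+R)=2TP/(2TP+FP+FN)=172/279=0.6165
Model B: P=88/126=0.6984, R=88/103=0.8544, F1=2PR/(P+R)=2TP/(2TP+FP+FN)=176/229=0.7686
0.6165 < 0.7686 → Model B

Model B


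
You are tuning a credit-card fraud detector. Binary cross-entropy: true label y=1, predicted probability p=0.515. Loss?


BCE = -[y·ln(p) + (1-y)·ln(1-p)]
= -1·ln(0.515) - 0
= -ln(0.515) = 0.6636

0.6636


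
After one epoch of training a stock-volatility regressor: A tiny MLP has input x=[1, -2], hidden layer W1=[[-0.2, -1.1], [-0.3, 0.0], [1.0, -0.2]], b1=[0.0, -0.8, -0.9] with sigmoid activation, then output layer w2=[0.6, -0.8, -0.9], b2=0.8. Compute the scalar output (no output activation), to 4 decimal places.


z1[0] = (-0.2)·(1) + (-1.1)·(-2) + 0.0 = 2.0
z1[1] = (-0.3)·(1) + (0.0)·(-2) - 0.8 = -1.1
z1[2] = (1.0)·(1) + (-0.2)·(-2) - 0.9 = 0.5
h = sigmoid(z1) = [0.8808, 0.2497, 0.6225]
output = (0.6)·(0.8808) + (-0.8)·(0.2497) + (-0.9)·(0.6225) + 0.8 = 0.5685

0.5685


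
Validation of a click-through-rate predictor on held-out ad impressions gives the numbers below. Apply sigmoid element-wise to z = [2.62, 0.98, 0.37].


σ(2.62) = 1/(1+e^-2.62) = 0.9321
σ(0.98) = 1/(1+e^-0.98) = 0.7271
σ(0.37) = 1/(1+e^-0.37) = 0.5915
result = [0.9321, 0.7271, 0.5915]

[0.9321, 0.7271, 0.5915]


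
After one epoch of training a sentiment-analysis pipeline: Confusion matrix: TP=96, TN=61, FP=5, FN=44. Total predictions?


Total = TP + TN + FP + FN
= 96 + 61 + 5 + 44
= 206
(Predicted positive: 101, predicted negative: 105)

206


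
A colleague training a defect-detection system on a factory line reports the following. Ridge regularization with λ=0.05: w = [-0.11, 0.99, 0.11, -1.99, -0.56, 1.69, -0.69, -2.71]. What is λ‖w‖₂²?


‖w‖₂² = (-0.11)² + (0.99)² + (0.11)² + (-1.99)² + (-0.56)² + (1.69)² + (-0.69)² + (-2.71)²
     = 0.0121 + 0.9801 + 0.0121 + 3.9601 + 0.3136 + 2.8561 + 0.4761 + 7.3441
     = 15.9543
λ·‖w‖₂² = 0.05·15.9543 = 0.797715

0.797715


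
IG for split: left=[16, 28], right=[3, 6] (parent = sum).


Parent = [19, 34], H_parent = 0.9414
H_left = 0.9457 (n=44), H_right = 0.9183 (n=9)
H_children = (44/53)·0.9457 + (9/53)·0.9183 = 0.941
IG = 0.9414 - 0.941 = 0.0004

0.0004


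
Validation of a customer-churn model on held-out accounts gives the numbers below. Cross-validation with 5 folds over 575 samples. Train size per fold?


Fold size = 575/5 = 115
Training per fold = 575 - 115 = 460

460


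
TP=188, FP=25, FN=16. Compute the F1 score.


Precision = 188/213 = 0.8826
Recall = 188/204 = 0.9216
F1 = 2·P·R/(P+R) = 2·TP/(2·TP+FP+FN) = 376/(376+25+16) = 376/417 = 0.9017

0.9017


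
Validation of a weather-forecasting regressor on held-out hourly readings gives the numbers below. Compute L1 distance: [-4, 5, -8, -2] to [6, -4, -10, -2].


d = |-4-6| + |5+ 4| + |-8+ 10| + |-2+ 2|
  = 10 + 9 + 2 + 0
  = 21

21


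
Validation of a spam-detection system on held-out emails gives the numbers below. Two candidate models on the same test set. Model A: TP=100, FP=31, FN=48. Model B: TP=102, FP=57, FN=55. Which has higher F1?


Model A: P=100/131=0.7634, R=100/148=0.6757, F1=2PR/(P+R)=2TP/(2TP+FP+FN)=200/279=0.7168
Model B: P=102/159=0.6415, R=102/157=0.6497, F1=2PR/(P+R)=2TP/(2TP+FP+FN)=204/316=0.6456
0.7168 > 0.6456 → Model A

Model A


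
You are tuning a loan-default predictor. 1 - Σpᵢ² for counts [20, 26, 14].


Probabilities: [20/60, 26/60, 14/60] ≈ [0.3333, 0.4333, 0.2333]
Σpᵢ² = (400 + 676 + 196)/60² = 1272/3600
Gini = 1 - Σpᵢ² = 1 - 1272/3600 = 0.6467

0.6467


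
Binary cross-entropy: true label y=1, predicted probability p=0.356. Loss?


BCE = -[y·ln(p) + (1-y)·ln(1-p)]
= -1·ln(0.356) - 0
= -ln(0.356) = 1.0328

1.0328


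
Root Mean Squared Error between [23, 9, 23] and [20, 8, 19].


MSE = 26/3 = 8.6667
RMSE = √(26/3) = 2.9439

2.9439


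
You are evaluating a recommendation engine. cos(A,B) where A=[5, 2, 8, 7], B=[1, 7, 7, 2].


A·B = 5·1 + 2·7 + 8·7 + 7·2 = 89
‖A‖ = √142 = 11.9164, ‖B‖ = √103 = 10.1489
cos = 89/(√142·√103) = 89/√14626 = 0.7359

0.7359


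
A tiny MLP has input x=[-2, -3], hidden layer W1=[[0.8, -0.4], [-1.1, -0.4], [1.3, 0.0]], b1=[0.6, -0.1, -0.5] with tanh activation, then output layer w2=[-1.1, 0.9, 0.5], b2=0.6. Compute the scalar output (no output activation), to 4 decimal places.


z1[0] = (0.8)·(-2) + (-0.4)·(-3) + 0.6 = 0.2
z1[1] = (-1.1)·(-2) + (-0.4)·(-3) - 0.1 = 3.3
z1[2] = (1.3)·(-2) + (0.0)·(-3) - 0.5 = -3.1
h = tanh(z1) = [0.1974, 0.9973, -0.9959]
output = (-1.1)·(0.1974) + (0.9)·(0.9973) + (0.5)·(-0.9959) + 0.6 = 0.7825

0.7825


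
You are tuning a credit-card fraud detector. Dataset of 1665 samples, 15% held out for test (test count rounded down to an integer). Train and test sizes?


Test = ⌊1665·15/100⌋ = 249
Train = 1665 - 249 = 1416

Train: 1416, Test: 249


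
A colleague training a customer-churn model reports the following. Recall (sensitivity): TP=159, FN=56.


Recall = TP/(TP+FN)
= 159/(159+56)
= 159/215 = 73.95%

73.95%


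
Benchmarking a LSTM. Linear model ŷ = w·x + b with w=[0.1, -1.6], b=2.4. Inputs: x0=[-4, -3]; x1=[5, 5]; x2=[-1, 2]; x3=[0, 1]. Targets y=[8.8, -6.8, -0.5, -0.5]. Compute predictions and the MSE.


ŷ0 = (0.1)·(-4) + (-1.6)·(-3) + 2.4 = 6.8
ŷ1 = (0.1)·(5) + (-1.6)·(5) + 2.4 = -5.1
ŷ2 = (0.1)·(-1) + (-1.6)·(2) + 2.4 = -0.9
ŷ3 = (0.1)·(0) + (-1.6)·(1) + 2.4 = 0.8
errors² = [4.0, 2.89, 0.16, 1.69]
MSE = 8.7400/4 = 2.185

2.185


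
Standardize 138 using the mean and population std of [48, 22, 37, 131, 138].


μ = 75.2, σ = 49.1667
z = (138 - 75.2)/49.1667 = 1.2773

1.2773


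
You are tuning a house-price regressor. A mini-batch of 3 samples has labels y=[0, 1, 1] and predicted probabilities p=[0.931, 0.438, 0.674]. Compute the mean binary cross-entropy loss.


L[0] = -ln(1-0.931) = -ln(0.069) = 2.6736
L[1] = -ln(0.438) = 0.8255
L[2] = -ln(0.674) = 0.3945
mean = (2.6736 + 0.8255 + 0.3945)/3 = 1.2979

1.2979


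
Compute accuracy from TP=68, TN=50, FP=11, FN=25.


Accuracy = (TP+TN)/(TP+TN+FP+FN)
= (68+50)/(154)
= 118/154 = 76.62%

76.62%


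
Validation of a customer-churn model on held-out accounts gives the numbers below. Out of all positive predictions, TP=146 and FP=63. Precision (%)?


Precision = TP/(TP+FP)
= 146/(146+63)
= 146/209 = 69.86%

69.86%


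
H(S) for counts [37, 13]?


Probabilities: [37/50, 13/50] ≈ [0.74, 0.26]
H = -((37/50)·log₂(37/50) + (13/50)·log₂(13/50))
  = 0.8267 bits

0.8267 bits


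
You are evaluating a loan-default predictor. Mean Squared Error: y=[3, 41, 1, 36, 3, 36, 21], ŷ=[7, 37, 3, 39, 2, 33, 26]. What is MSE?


Squared errors: (3-7)²=16, (41-37)²=16, (1-3)²=4, (36-39)²=9, (3-2)²=1, (36-33)²=9, (21-26)²=25
Sum = 80
MSE = 80/7 = 80/7

80/7


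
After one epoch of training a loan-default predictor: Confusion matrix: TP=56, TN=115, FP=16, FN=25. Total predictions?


Total = TP + TN + FP + FN
= 56 + 115 + 16 + 25
= 212
(Predicted positive: 72, predicted negative: 140)

212


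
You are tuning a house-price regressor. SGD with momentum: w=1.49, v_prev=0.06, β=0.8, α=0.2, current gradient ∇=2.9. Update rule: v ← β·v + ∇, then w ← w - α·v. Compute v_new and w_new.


v_new = 0.8·0.06 + 2.9 = 0.048 + 2.9 = 2.948
w_new = 1.49 - 0.2·2.948 = 1.49 - 0.5896 = 0.9004

v_new=2.948, w_new=0.9004


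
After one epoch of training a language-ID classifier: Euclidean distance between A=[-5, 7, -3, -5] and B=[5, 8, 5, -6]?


d = √((-5-5)² + (7-8)² + (-3-5)² + (-5+ 6)²)
  = √(100 + 1 + 64 + 1)
  = √166 = 12.8841

12.8841


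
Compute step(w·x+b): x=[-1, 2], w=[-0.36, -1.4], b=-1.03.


z = (-1)·(-0.36) + (2)·(-1.4) - 1.03
  = -3.47
step(z) = 0 (z<0)

0


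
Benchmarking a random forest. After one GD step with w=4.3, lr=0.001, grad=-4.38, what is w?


w_new = w - α·∇
= 4.3 - 0.001·-4.38
= 4.3 + 0.00438
= 4.30438

4.30438


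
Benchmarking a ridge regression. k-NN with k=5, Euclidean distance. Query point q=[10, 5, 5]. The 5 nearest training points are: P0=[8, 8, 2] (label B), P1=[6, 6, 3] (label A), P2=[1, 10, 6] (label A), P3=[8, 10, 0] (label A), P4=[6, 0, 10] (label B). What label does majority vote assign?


d(q,P0) = 4.6904  (label B)
d(q,P1) = 4.5826  (label A)
d(q,P2) = 10.3441  (label A)
d(q,P3) = 7.3485  (label A)
d(q,P4) = 8.124  (label B)
Votes: A=3, B=2
Majority → A

A


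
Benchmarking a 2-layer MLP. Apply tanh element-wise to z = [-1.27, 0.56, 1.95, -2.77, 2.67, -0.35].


tanh(-1.27) = -0.8538
tanh(0.56) = 0.508
tanh(1.95) = 0.9603
tanh(-2.77) = -0.9922
tanh(2.67) = 0.9905
tanh(-0.35) = -0.3364
result = [-0.8538, 0.508, 0.9603, -0.9922, 0.9905, -0.3364]

[-0.8538, 0.508, 0.9603, -0.9922, 0.9905, -0.3364]


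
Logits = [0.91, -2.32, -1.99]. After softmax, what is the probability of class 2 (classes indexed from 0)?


Exponentials: e^0.91=2.4843, e^-2.32=0.0983, e^-1.99=0.1367
Sum = 2.7193
Softmax = [0.9136, 0.0361, 0.0503]
p[2] = 0.1367/2.7193 = 0.0503

0.0503


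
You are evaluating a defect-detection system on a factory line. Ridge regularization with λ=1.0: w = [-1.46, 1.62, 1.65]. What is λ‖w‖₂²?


‖w‖₂² = (-1.46)² + (1.62)² + (1.65)²
     = 2.1316 + 2.6244 + 2.7225
     = 7.4785
λ·‖w‖₂² = 1.0·7.4785 = 7.4785

7.4785


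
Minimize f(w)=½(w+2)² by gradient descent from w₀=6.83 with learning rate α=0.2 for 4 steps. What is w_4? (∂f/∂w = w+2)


step 1: grad = 6.83+2 = 8.83; w = 6.83 - 0.2·(8.83) = 5.064
step 2: grad = 5.064+2 = 7.064; w = 5.064 - 0.2·(7.064) = 3.6512
step 3: grad = 3.6512+2 = 5.6512; w = 3.6512 - 0.2·(5.6512) = 2.52096
step 4: grad = 2.52096+2 = 4.52096; w = 2.52096 - 0.2·(4.52096) = 1.616768

1.616768


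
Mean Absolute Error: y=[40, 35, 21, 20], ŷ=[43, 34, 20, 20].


Absolute errors: |40-43|=3, |35-34|=1, |21-20|=1, |20-20|=0
Sum = 5
MAE = 5/4 = 5/4

5/4


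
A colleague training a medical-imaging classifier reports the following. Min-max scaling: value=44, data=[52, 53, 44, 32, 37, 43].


min=32, max=53
(44-32)/(53-32) = 12/21 = 0.5714

0.5714


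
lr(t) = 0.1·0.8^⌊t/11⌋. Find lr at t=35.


n_drops = ⌊35/11⌋ = 3
lr = 0.1·0.8^3 = 0.1·0.512 = 0.0512

0.0512


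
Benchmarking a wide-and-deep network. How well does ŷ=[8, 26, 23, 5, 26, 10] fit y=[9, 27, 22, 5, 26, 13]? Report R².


ȳ = 17
SS_res = Σ(y-ŷ)² = 12
SS_tot = Σ(y-ȳ)² = 430
R² = 1 - SS_res/SS_tot = 1 - 0.0279 = 0.9721

0.9721


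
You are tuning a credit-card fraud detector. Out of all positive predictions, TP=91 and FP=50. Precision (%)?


Precision = TP/(TP+FP)
= 91/(91+50)
= 91/141 = 64.54%

64.54%


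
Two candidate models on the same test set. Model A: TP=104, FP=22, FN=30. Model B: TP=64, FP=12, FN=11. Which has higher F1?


Model A: P=104/126=0.8254, R=104/134=0.7761, F1=2PR/(P+R)=2TP/(2TP+FP+FN)=208/260=0.8
Model B: P=64/76=0.8421, R=64/75=0.8533, F1=2PR/(P+R)=2TP/(2TP+FP+FN)=128/151=0.8477
0.8 < 0.8477 → Model B

Model B


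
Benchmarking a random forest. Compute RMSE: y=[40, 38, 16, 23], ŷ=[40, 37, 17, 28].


MSE = 27/4 = 6.75
RMSE = √(27/4) = 2.5981

2.5981


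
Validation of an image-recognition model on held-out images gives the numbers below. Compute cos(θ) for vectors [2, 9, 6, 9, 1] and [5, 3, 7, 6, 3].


A·B = 2·5 + 9·3 + 6·7 + 9·6 + 1·3 = 136
‖A‖ = √203 = 14.2478, ‖B‖ = √128 = 11.3137
cos = 136/(√203·√128) = 136/√25984 = 0.8437

0.8437


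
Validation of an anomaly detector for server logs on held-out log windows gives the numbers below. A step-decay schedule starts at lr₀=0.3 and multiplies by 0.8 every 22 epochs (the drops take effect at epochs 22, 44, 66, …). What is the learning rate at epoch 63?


n_drops = ⌊63/22⌋ = 2
lr = 0.3·0.8^2 = 0.3·0.64 = 0.192

0.192


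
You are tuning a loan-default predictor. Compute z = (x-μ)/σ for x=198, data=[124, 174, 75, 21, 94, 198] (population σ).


μ = 114.3333, σ = 59.6173
z = (198 - 114.3333)/59.6173 = 1.4034

1.4034


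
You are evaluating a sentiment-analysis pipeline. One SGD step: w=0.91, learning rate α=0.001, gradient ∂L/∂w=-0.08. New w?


w_new = w - α·∇
= 0.91 - 0.001·-0.08
= 0.91 + 0.00008
= 0.91008

0.91008


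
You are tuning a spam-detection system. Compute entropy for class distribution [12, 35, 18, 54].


Probabilities: [12/119, 35/119, 18/119, 54/119] ≈ [0.1008, 0.2941, 0.1513, 0.4538]
H = -((12/119)·log₂(12/119) + (35/119)·log₂(35/119) + (18/119)·log₂(18/119) + (54/119)·log₂(54/119))
  = 1.7825 bits

1.7825 bits


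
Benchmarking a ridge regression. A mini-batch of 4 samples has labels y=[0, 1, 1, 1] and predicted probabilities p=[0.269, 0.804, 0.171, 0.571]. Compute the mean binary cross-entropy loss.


L[0] = -ln(1-0.269) = -ln(0.731) = 0.3133
L[1] = -ln(0.804) = 0.2182
L[2] = -ln(0.171) = 1.7661
L[3] = -ln(0.571) = 0.5604
mean = (0.3133 + 0.2182 + 1.7661 + 0.5604)/4 = 0.7145

0.7145


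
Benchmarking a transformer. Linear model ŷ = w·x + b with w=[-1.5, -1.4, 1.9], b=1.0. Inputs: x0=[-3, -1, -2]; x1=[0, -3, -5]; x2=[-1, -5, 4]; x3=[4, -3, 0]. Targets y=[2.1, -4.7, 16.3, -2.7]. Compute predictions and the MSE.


ŷ0 = (-1.5)·(-3) + (-1.4)·(-1) + (1.9)·(-2) + 1.0 = 3.1
ŷ1 = (-1.5)·(0) + (-1.4)·(-3) + (1.9)·(-5) + 1.0 = -4.3
ŷ2 = (-1.5)·(-1) + (-1.4)·(-5) + (1.9)·(4) + 1.0 = 17.1
ŷ3 = (-1.5)·(4) + (-1.4)·(-3) + (1.9)·(0) + 1.0 = -0.8
errors² = [1.0, 0.16, 0.64, 3.61]
MSE = 5.4100/4 = 1.3525

1.3525


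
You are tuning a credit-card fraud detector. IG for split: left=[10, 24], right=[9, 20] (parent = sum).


Parent = [19, 44], H_parent = 0.8832
H_left = 0.874 (n=34), H_right = 0.8936 (n=29)
H_children = (34/63)·0.874 + (29/63)·0.8936 = 0.883
IG = 0.8832 - 0.883 = 0.0002

0.0002


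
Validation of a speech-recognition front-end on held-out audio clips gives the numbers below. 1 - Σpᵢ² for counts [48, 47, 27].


Probabilities: [48/122, 47/122, 27/122] ≈ [0.3934, 0.3852, 0.2213]
Σpᵢ² = (2304 + 2209 + 729)/122² = 5242/14884
Gini = 1 - Σpᵢ² = 1 - 5242/14884 = 0.6478

0.6478


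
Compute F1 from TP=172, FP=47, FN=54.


Precision = 172/219 = 0.7854
Recall = 172/226 = 0.7611
F1 = 2·P·R/(P+R) = 2·TP/(2·TP+FP+FN) = 344/(344+47+54) = 344/445 = 0.773

0.773


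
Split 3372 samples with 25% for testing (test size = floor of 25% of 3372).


Test = ⌊3372·25/100⌋ = 843
Train = 3372 - 843 = 2529

Train: 2529, Test: 843


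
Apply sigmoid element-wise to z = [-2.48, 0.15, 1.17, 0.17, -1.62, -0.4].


σ(-2.48) = 1/(1+e^2.48) = 0.0773
σ(0.15) = 1/(1+e^-0.15) = 0.5374
σ(1.17) = 1/(1+e^-1.17) = 0.7631
σ(0.17) = 1/(1+e^-0.17) = 0.5424
σ(-1.62) = 1/(1+e^1.62) = 0.1652
σ(-0.4) = 1/(1+e^0.4) = 0.4013
result = [0.0773, 0.5374, 0.7631, 0.5424, 0.1652, 0.4013]

[0.0773, 0.5374, 0.7631, 0.5424, 0.1652, 0.4013]


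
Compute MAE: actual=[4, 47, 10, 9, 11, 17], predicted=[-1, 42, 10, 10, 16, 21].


Absolute errors: |4+ 1|=5, |47-42|=5, |10-10|=0, |9-10|=1, |11-16|=5, |17-21|=4
Sum = 20
MAE = 20/6 = 10/3

10/3


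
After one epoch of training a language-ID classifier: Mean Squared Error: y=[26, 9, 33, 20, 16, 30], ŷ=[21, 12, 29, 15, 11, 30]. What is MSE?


Squared errors: (26-21)²=25, (9-12)²=9, (33-29)²=16, (20-15)²=25, (16-11)²=25, (30-30)²=0
Sum = 100
MSE = 100/6 = 50/3

50/3


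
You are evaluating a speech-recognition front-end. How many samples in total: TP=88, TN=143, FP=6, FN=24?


Total = TP + TN + FP + FN
= 88 + 143 + 6 + 24
= 261
(Predicted positive: 94, predicted negative: 167)

261


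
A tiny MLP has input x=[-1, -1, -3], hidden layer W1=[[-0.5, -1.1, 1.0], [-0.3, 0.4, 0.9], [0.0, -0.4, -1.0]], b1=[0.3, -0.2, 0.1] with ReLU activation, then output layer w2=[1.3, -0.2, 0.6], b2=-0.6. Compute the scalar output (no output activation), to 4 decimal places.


z1[0] = (-0.5)·(-1) + (-1.1)·(-1) + (1.0)·(-3) + 0.3 = -1.1
z1[1] = (-0.3)·(-1) + (0.4)·(-1) + (0.9)·(-3) - 0.2 = -3.0
z1[2] = (0.0)·(-1) + (-0.4)·(-1) + (-1.0)·(-3) + 0.1 = 3.5
h = ReLU(z1) = [0.0, 0.0, 3.5]
output = (1.3)·(0.0) + (-0.2)·(0.0) + (0.6)·(3.5) - 0.6 = 1.5

1.5


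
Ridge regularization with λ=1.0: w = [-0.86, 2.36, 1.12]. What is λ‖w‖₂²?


‖w‖₂² = (-0.86)² + (2.36)² + (1.12)²
     = 0.7396 + 5.5696 + 1.2544
     = 7.5636
λ·‖w‖₂² = 1.0·7.5636 = 7.5636

7.5636


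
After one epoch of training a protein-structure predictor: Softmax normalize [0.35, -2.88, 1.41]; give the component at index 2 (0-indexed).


Exponentials: e^0.35=1.4191, e^-2.88=0.0561, e^1.41=4.096
Sum = 5.5712
Softmax = [0.2547, 0.0101, 0.7352]
p[2] = 4.096/5.5712 = 0.7352

0.7352


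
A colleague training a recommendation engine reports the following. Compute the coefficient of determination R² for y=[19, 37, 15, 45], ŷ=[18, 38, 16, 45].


ȳ = 29
SS_res = Σ(y-ŷ)² = 3
SS_tot = Σ(y-ȳ)² = 616
R² = 1 - SS_res/SS_tot = 1 - 0.0049 = 0.9951

0.9951


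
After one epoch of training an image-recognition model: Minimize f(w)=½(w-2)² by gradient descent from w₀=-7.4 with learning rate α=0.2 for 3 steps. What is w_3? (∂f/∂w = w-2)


step 1: grad = -7.4-2 = -9.4; w = -7.4 - 0.2·(-9.4) = -5.52
step 2: grad = -5.52-2 = -7.52; w = -5.52 - 0.2·(-7.52) = -4.016
step 3: grad = -4.016-2 = -6.016; w = -4.016 - 0.2·(-6.016) = -2.8128

-2.8128


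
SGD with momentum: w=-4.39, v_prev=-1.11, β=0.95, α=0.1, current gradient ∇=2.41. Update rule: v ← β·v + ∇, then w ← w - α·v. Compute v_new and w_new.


v_new = 0.95·-1.11 + 2.41 = -1.0545 + 2.41 = 1.3555
w_new = -4.39 - 0.1·1.3555 = -4.39 - 0.13555 = -4.52555

v_new=1.3555, w_new=-4.52555


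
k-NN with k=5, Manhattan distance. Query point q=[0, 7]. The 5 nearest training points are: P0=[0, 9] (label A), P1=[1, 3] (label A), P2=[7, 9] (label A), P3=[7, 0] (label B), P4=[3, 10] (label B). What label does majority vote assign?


d(q,P0) = 2  (label A)
d(q,P1) = 5  (label A)
d(q,P2) = 9  (label A)
d(q,P3) = 14  (label B)
d(q,P4) = 6  (label B)
Votes: A=3, B=2
Majority → A

A


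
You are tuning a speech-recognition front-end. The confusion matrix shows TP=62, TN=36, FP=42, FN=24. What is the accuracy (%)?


Accuracy = (TP+TN)/(TP+TN+FP+FN)
= (62+36)/(164)
= 98/164 = 59.76%

59.76%


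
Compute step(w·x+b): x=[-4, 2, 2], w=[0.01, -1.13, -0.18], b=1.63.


z = (-4)·(0.01) + (2)·(-1.13) + (2)·(-0.18) + 1.63
  = -1.03
step(z) = 0 (z<0)

0


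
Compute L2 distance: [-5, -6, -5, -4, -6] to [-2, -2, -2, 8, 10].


d = √((-5+ 2)² + (-6+ 2)² + (-5+ 2)² + (-4-8)² + (-6-10)²)
  = √(9 + 16 + 9 + 144 + 256)
  = √434 = 20.8327

20.8327


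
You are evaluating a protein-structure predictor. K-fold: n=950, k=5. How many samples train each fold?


Fold size = 950/5 = 190
Training per fold = 950 - 190 = 760

760


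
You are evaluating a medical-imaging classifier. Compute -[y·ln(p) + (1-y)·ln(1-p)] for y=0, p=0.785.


BCE = -[y·ln(p) + (1-y)·ln(1-p)]
= -0 - 1·ln(1-0.785)
= -ln(0.215) = 1.5371

1.5371


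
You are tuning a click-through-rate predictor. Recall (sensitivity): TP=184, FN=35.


Recall = TP/(TP+FN)
= 184/(184+35)
= 184/219 = 84.02%

84.02%


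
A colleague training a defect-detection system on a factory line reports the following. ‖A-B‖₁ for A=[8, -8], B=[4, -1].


d = |8-4| + |-8+ 1|
  = 4 + 7
  = 11

11


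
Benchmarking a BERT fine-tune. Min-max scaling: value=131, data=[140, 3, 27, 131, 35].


min=3, max=140
(131-3)/(140-3) = 128/137 = 0.9343

0.9343


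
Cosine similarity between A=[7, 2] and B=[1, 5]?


A·B = 7·1 + 2·5 = 17
‖A‖ = √53 = 7.2801, ‖B‖ = √26 = 5.099
cos = 17/(√53·√26) = 17/√1378 = 0.458

0.458


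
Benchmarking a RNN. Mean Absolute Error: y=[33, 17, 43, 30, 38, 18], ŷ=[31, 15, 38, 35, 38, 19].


Absolute errors: |33-31|=2, |17-15|=2, |43-38|=5, |30-35|=5, |38-38|=0, |18-19|=1
Sum = 15
MAE = 15/6 = 5/2

5/2


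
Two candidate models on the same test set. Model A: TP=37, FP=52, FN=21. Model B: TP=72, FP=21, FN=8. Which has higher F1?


Model A: P=37/89=0.4157, R=37/58=0.6379, F1=2PR/(P+R)=2TP/(2TP+FP+FN)=74/147=0.5034
Model B: P=72/93=0.7742, R=72/80=0.9, F1=2PR/(P+R)=2TP/(2TP+FP+FN)=144/173=0.8324
0.5034 < 0.8324 → Model B

Model B


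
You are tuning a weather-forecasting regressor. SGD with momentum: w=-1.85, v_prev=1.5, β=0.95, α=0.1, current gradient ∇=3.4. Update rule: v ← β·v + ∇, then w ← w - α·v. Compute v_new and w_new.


v_new = 0.95·1.5 + 3.4 = 1.425 + 3.4 = 4.825
w_new = -1.85 - 0.1·4.825 = -1.85 - 0.4825 = -2.3325

v_new=4.825, w_new=-2.3325


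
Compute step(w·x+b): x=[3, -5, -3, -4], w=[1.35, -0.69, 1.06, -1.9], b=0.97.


z = (3)·(1.35) + (-5)·(-0.69) + (-3)·(1.06) + (-4)·(-1.9) + 0.97
  = 12.89
step(z) = 1 (z≥0)

1


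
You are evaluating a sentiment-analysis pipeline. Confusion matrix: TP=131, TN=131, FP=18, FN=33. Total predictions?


Total = TP + TN + FP + FN
= 131 + 131 + 18 + 33
= 313
(Predicted positive: 149, predicted negative: 164)

313


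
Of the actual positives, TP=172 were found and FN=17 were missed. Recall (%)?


Recall = TP/(TP+FN)
= 172/(172+17)
= 172/189 = 91.01%

91.01%


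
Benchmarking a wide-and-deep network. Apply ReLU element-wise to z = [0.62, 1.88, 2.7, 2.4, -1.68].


ReLU(0.62) = max(0, 0.62) = 0.62
ReLU(1.88) = max(0, 1.88) = 1.88
ReLU(2.7) = max(0, 2.7) = 2.7
ReLU(2.4) = max(0, 2.4) = 2.4
ReLU(-1.68) = max(0, -1.68) = 0.0
result = [0.62, 1.88, 2.7, 2.4, 0.0]

[0.62, 1.88, 2.7, 2.4, 0.0]


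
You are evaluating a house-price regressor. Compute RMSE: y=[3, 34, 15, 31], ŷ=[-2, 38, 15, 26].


MSE = 66/4 = 16.5
RMSE = √(66/4) = 4.062

4.062


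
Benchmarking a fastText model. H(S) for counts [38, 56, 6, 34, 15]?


Probabilities: [38/149, 56/149, 6/149, 34/149, 15/149] ≈ [0.255, 0.3758, 0.0403, 0.2282, 0.1007]
H = -((38/149)·log₂(38/149) + (56/149)·log₂(56/149) + (6/149)·log₂(6/149) + (34/149)·log₂(34/149) + (15/149)·log₂(15/149))
  = 2.0398 bits

2.0398 bits


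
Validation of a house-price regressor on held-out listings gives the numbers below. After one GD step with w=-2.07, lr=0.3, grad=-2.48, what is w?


w_new = w - α·∇
= -2.07 - 0.3·-2.48
= -2.07 + 0.744
= -1.326

-1.326


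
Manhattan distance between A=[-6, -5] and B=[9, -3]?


d = |-6-9| + |-5+ 3|
  = 15 + 2
  = 17

17


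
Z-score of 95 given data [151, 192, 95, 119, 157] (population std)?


μ = 142.8, σ = 33.289
z = (95 - 142.8)/33.289 = -1.4359

-1.4359


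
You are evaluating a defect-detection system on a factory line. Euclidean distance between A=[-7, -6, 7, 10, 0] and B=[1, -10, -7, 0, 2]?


d = √((-7-1)² + (-6+ 10)² + (7+ 7)² + (10-0)² + (0-2)²)
  = √(64 + 16 + 196 + 100 + 4)
  = √380 = 19.4936

19.4936


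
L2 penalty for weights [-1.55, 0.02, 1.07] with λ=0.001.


‖w‖₂² = (-1.55)² + (0.02)² + (1.07)²
     = 2.4025 + 0.0004 + 1.1449
     = 3.5478
λ·‖w‖₂² = 0.001·3.5478 = 0.003548

0.003548


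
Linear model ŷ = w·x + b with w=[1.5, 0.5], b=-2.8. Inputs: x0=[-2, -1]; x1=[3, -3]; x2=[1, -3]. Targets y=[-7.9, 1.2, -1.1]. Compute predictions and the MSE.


ŷ0 = (1.5)·(-2) + (0.5)·(-1) - 2.8 = -6.3
ŷ1 = (1.5)·(3) + (0.5)·(-3) - 2.8 = 0.2
ŷ2 = (1.5)·(1) + (0.5)·(-3) - 2.8 = -2.8
errors² = [2.56, 1.0, 2.89]
MSE = 6.4500/3 = 2.15

2.15


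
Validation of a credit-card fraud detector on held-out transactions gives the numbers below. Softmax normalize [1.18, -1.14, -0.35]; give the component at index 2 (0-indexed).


Exponentials: e^1.18=3.2544, e^-1.14=0.3198, e^-0.35=0.7047
Sum = 4.2789
Softmax = [0.7606, 0.0747, 0.1647]
p[2] = 0.7047/4.2789 = 0.1647

0.1647


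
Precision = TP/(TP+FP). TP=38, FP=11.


Precision = TP/(TP+FP)
= 38/(38+11)
= 38/49 = 77.55%

77.55%


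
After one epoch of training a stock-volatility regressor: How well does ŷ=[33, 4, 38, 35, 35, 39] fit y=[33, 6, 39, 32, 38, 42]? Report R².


ȳ = 31.6667
SS_res = Σ(y-ŷ)² = 32
SS_tot = Σ(y-ȳ)² = 861.33
R² = 1 - SS_res/SS_tot = 1 - 0.0372 = 0.9628

0.9628


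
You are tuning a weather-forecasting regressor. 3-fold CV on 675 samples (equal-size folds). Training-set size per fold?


Fold size = 675/3 = 225
Training per fold = 675 - 225 = 450

450


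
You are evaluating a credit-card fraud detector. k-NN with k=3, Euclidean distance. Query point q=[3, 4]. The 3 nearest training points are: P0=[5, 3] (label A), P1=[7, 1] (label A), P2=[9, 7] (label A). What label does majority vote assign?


d(q,P0) = 2.2361  (label A)
d(q,P1) = 5.0  (label A)
d(q,P2) = 6.7082  (label A)
Votes: A=3, B=0
Majority → A

A


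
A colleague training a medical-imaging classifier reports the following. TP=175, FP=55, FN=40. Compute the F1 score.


Precision = 175/230 = 0.7609
Recall = 175/215 = 0.814
F1 = 2·P·R/(P+R) = 2·TP/(2·TP+FP+FN) = 350/(350+55+40) = 350/445 = 0.7865

0.7865


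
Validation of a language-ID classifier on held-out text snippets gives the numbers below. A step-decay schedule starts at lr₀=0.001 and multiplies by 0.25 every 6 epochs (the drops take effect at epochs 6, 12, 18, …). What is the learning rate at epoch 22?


n_drops = ⌊22/6⌋ = 3
lr = 0.001·0.25^3 = 0.001·0.015625 = 0.000015625

0.000015625


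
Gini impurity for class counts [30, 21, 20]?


Probabilities: [30/71, 21/71, 20/71] ≈ [0.4225, 0.2958, 0.2817]
Σpᵢ² = (900 + 441 + 400)/71² = 1741/5041
Gini = 1 - Σpᵢ² = 1 - 1741/5041 = 0.6546

0.6546


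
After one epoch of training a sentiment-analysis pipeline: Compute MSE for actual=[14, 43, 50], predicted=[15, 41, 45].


Squared errors: (14-15)²=1, (43-41)²=4, (50-45)²=25
Sum = 30
MSE = 30/3 = 10

10


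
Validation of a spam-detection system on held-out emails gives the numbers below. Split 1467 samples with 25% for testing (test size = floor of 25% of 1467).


Test = ⌊1467·25/100⌋ = 366
Train = 1467 - 366 = 1101

Train: 1101, Test: 366


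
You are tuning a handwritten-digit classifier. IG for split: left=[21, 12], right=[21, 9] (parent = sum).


Parent = [42, 21], H_parent = 0.9183
H_left = 0.9457 (n=33), H_right = 0.8813 (n=30)
H_children = (33/63)·0.9457 + (30/63)·0.8813 = 0.915
IG = 0.9183 - 0.915 = 0.0033

0.0033


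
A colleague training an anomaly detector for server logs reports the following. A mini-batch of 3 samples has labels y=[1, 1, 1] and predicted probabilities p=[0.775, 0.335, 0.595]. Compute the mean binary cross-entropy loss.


L[0] = -ln(0.775) = 0.2549
L[1] = -ln(0.335) = 1.0936
L[2] = -ln(0.595) = 0.5192
mean = (0.2549 + 1.0936 + 0.5192)/3 = 0.6226

0.6226


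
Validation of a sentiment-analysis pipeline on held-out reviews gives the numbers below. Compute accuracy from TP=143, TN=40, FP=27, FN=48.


Accuracy = (TP+TN)/(TP+TN+FP+FN)
= (143+40)/(258)
= 183/258 = 70.93%

70.93%


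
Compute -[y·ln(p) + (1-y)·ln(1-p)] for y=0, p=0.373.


BCE = -[y·ln(p) + (1-y)·ln(1-p)]
= -0 - 1·ln(1-0.373)
= -ln(0.627) = 0.4668

0.4668


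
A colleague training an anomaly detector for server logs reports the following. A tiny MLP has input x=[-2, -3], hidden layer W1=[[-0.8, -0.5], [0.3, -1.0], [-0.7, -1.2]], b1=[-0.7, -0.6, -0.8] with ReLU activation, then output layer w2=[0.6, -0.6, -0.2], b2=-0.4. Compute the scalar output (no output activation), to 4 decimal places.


z1[0] = (-0.8)·(-2) + (-0.5)·(-3) - 0.7 = 2.4
z1[1] = (0.3)·(-2) + (-1.0)·(-3) - 0.6 = 1.8
z1[2] = (-0.7)·(-2) + (-1.2)·(-3) - 0.8 = 4.2
h = ReLU(z1) = [2.4, 1.8, 4.2]
output = (0.6)·(2.4) + (-0.6)·(1.8) + (-0.2)·(4.2) - 0.4 = -0.88

-0.88


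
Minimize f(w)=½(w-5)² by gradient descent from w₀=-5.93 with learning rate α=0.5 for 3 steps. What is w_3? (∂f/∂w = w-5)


step 1: grad = -5.93-5 = -10.93; w = -5.93 - 0.5·(-10.93) = -0.465
step 2: grad = -0.465-5 = -5.465; w = -0.465 - 0.5·(-5.465) = 2.2675
step 3: grad = 2.2675-5 = -2.7325; w = 2.2675 - 0.5·(-2.7325) = 3.63375

3.63375


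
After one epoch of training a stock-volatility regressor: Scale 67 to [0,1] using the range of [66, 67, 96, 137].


min=66, max=137
(67-66)/(137-66) = 1/71 = 0.0141

0.0141


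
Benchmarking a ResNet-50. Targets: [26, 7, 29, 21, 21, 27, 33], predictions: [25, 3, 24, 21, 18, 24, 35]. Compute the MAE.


Absolute errors: |26-25|=1, |7-3|=4, |29-24|=5, |21-21|=0, |21-18|=3, |27-24|=3, |33-35|=2
Sum = 18
MAE = 18/7 = 18/7

18/7


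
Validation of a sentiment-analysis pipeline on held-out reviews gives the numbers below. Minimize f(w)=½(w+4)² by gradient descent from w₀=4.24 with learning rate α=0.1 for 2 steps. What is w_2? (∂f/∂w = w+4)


step 1: grad = 4.24+4 = 8.24; w = 4.24 - 0.1·(8.24) = 3.416
step 2: grad = 3.416+4 = 7.416; w = 3.416 - 0.1·(7.416) = 2.6744

2.6744


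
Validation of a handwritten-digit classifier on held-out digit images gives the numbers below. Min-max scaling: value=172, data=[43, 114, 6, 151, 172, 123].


min=6, max=172
(172-6)/(172-6) = 166/166 = 1.0

1.0


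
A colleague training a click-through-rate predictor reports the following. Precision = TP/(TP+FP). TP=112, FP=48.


Precision = TP/(TP+FP)
= 112/(112+48)
= 112/160 = 70.0%

70.0%


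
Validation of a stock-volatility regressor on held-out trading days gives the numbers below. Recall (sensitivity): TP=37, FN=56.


Recall = TP/(TP+FN)
= 37/(37+56)
= 37/93 = 39.78%

39.78%


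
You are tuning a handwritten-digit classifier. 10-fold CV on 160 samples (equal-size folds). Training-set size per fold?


Fold size = 160/10 = 16
Training per fold = 160 - 16 = 144

144


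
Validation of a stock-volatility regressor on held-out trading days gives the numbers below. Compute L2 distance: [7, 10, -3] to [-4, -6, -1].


d = √((7+ 4)² + (10+ 6)² + (-3+ 1)²)
  = √(121 + 256 + 4)
  = √381 = 19.5192

19.5192


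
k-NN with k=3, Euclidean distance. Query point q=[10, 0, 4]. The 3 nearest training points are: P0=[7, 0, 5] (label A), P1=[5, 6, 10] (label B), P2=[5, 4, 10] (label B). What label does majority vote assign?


d(q,P0) = 3.1623  (label A)
d(q,P1) = 9.8489  (label B)
d(q,P2) = 8.775  (label B)
Votes: A=1, B=2
Majority → B

B


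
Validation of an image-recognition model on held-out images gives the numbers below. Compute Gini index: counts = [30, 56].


Probabilities: [30/86, 56/86] ≈ [0.3488, 0.6512]
Σpᵢ² = (900 + 3136)/86² = 4036/7396
Gini = 1 - Σpᵢ² = 1 - 4036/7396 = 0.4543

0.4543


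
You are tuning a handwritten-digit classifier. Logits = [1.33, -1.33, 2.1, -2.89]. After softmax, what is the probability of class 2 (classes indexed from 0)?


Exponentials: e^1.33=3.781, e^-1.33=0.2645, e^2.1=8.1662, e^-2.89=0.0556
Sum = 12.2673
Softmax = [0.3082, 0.0216, 0.6657, 0.0045]
p[2] = 8.1662/12.2673 = 0.6657

0.6657


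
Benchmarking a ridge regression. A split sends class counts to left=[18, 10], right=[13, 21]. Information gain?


Parent = [31, 31], H_parent = 1
H_left = 0.9403 (n=28), H_right = 0.9597 (n=34)
H_children = (28/62)·0.9403 + (34/62)·0.9597 = 0.9509
IG = 1 - 0.9509 = 0.0491

0.0491


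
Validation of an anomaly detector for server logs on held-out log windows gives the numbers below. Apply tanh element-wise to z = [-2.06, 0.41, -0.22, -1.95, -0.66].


tanh(-2.06) = -0.968
tanh(0.41) = 0.3885
tanh(-0.22) = -0.2165
tanh(-1.95) = -0.9603
tanh(-0.66) = -0.5784
result = [-0.968, 0.3885, -0.2165, -0.9603, -0.5784]

[-0.968, 0.3885, -0.2165, -0.9603, -0.5784]


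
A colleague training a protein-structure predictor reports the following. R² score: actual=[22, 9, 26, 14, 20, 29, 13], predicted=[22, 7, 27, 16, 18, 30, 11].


ȳ = 19
SS_res = Σ(y-ŷ)² = 18
SS_tot = Σ(y-ȳ)² = 320
R² = 1 - SS_res/SS_tot = 1 - 0.0563 = 0.9437

0.9437


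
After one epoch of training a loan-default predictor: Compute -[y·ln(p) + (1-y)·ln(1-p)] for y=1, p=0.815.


BCE = -[y·ln(p) + (1-y)·ln(1-p)]
= -1·ln(0.815) - 0
= -ln(0.815) = 0.2046

0.2046


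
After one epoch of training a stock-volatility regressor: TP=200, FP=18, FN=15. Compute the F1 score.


Precision = 200/218 = 0.9174
Recall = 200/215 = 0.9302
F1 = 2·P·R/(P+R) = 2·TP/(2·TP+FP+FN) = 400/(400+18+15) = 400/433 = 0.9238

0.9238


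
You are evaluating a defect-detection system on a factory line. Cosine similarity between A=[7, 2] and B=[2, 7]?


A·B = 7·2 + 2·7 = 28
‖A‖ = √53 = 7.2801, ‖B‖ = √53 = 7.2801
cos = 28/(√53·√53) = 28/√2809 = 0.5283

0.5283


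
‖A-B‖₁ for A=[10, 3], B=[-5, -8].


d = |10+ 5| + |3+ 8|
  = 15 + 11
  = 26

26


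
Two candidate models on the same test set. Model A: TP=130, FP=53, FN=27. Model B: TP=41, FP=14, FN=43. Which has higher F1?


Model A: P=130/183=0.7104, R=130/157=0.828, F1=2PR/(P+R)=2TP/(2TP+FP+FN)=260/340=0.7647
Model B: P=41/55=0.7455, R=41/84=0.4881, F1=2PR/(P+R)=2TP/(2TP+FP+FN)=82/139=0.5899
0.7647 > 0.5899 → Model A

Model A
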